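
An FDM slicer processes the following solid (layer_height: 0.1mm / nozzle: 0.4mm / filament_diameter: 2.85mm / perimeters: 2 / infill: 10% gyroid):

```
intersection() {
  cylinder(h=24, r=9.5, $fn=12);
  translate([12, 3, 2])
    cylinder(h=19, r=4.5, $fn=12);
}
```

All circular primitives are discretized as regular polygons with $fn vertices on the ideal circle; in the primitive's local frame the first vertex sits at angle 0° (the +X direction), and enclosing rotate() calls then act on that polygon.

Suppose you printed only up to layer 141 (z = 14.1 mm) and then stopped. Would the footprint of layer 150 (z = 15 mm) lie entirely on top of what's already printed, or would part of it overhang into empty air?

Compare the two slices. At z = 14.1: the r=9.5 cylinder contributes a regular 12-gon of circumradius 9.5 (area = (12/2)·9.500²·sin(360°/12) = 270.75 mm²); the cylinder at (12, 3): section is a regular 12-gon, circumradius r=4.5 (area = (12/2)·4.500²·sin(360°/12) = 60.75 mm²); After intersecting: the r=4.5 cylinder at (12, 3) partially overlaps the r=9.5 cylinder; clipping to the common part keeps 4.85 mm² — area = 4.85 mm². At z = 15: the r=9.5 cylinder gives a regular 12-gon of circumradius 9.5 (constant along its height) (area = (12/2)·9.500²·sin(360°/12) = 270.75 mm²); the cylinder at (12, 3): section is a regular 12-gon, circumradius r=4.5 (area = (12/2)·4.500²·sin(360°/12) = 60.75 mm²); Taking the intersection: the r=4.5 cylinder at (12, 3) partially overlaps the r=9.5 cylinder; clipping to the common part keeps 4.85 mm² — area = 4.85 mm². Checking containment: the cross-section at z = 15 is a subset of the cross-section at z = 14.1.

entirely on top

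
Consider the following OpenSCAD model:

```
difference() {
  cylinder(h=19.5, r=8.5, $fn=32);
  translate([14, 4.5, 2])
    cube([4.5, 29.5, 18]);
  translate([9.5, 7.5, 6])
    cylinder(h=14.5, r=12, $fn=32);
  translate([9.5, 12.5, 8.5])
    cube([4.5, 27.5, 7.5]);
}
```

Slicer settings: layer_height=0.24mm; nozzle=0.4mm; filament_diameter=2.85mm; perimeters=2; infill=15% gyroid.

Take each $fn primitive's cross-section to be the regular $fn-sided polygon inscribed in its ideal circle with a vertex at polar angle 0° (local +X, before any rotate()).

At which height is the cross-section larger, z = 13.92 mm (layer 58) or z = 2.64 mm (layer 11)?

Layer 58 (z = 13.92): the r=8.5 cylinder gives a regular 32-gon of circumradius 8.5 (constant along its height) (area = (32/2)·8.500²·sin(360°/32) = 225.52 mm²); the cube at (14, 4.5) is present — its section is the full 4.5×29.5 rectangle (area 132.75 mm²); the r=12 cylinder at (9.5, 7.5) contributes a regular 32-gon of circumradius 12 (area = (32/2)·12.000²·sin(360°/32) = 449.49 mm²); the cube at (9.5, 12.5) (footprint 4.5×27.5) is included at this height (area 123.75 mm²); After the difference (first − rest): starting from the r=8.5 cylinder (225.52 mm²), the 4.5×29.5 cube at (14, 4.5) misses the remaining region (no effect); the r=12 cylinder at (9.5, 7.5) partially overlaps it — only the 93.35 mm² overlap (of its 449.49 mm²) is removed, clipping the outline; the 4.5×27.5 cube at (9.5, 12.5) misses the remaining region (no effect) — area = 132.17 mm². So its area = 132.17 mm². Layer 11 (z = 2.64): the cylinder: section is a regular 32-gon, circumradius r=8.5 (area = (32/2)·8.500²·sin(360°/32) = 225.52 mm²); the cube at (14, 4.5) (footprint 4.5×29.5) is included at this height (area 132.75 mm²); the cylinder at (9.5, 7.5) is not intersected at this z (z outside [6, 20.5]); the cube at (9.5, 12.5) does not reach this height (z outside [8.5, 16]); After the difference (first − rest): starting from the r=8.5 cylinder (225.52 mm²), the 4.5×29.5 cube at (14, 4.5) misses the remaining region (no effect) — area = 225.52 mm². So its area = 225.52 mm². Layer 11 is larger (225.52 vs 132.17 mm²).

layer 11 (z = 2.64 mm)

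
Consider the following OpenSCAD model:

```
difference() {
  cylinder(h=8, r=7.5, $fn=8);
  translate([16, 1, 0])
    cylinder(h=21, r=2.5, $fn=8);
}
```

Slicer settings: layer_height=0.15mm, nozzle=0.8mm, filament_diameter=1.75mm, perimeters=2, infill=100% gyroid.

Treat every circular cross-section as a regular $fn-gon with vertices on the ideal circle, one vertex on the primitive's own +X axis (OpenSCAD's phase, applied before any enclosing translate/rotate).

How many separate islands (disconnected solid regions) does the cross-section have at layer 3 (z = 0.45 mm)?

At z = 0.45 mm: the r=7.5 cylinder gives a regular 8-gon of circumradius 7.5 (constant along its height); the r=2.5 cylinder at (16, 1) contributes a regular 8-gon of circumradius 2.5; Taking the first minus the rest: starting from the r=7.5 cylinder, the r=2.5 cylinder at (16, 1) misses the remaining region (no effect) — 1 connected region. Overall, the cross-section is a single solid region. Island count = 1.

1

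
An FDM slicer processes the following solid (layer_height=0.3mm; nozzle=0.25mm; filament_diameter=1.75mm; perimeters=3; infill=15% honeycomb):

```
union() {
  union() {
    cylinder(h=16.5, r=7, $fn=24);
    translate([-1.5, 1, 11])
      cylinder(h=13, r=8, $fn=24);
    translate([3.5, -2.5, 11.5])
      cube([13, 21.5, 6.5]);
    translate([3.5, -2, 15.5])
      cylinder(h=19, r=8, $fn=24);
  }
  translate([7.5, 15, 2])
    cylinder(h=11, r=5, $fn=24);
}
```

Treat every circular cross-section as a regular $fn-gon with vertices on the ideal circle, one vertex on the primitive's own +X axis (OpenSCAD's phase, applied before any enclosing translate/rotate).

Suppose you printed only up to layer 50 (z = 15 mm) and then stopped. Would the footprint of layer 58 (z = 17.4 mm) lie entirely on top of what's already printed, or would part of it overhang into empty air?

Compare the two slices. At z = 15: the r=7 cylinder contributes a regular 24-gon of circumradius 7 (area = (24/2)·7.000²·sin(360°/24) = 152.19 mm²); the cylinder at (-1.5, 1): section is a regular 24-gon, circumradius r=8 (area = (24/2)·8.000²·sin(360°/24) = 198.77 mm²); the cube at (3.5, -2.5) (footprint 13×21.5) is included at this height (area 279.50 mm²); the cylinder at (3.5, -2) does not reach this height (z outside [15.5, 34.5]); Merging all regions: the regions partially overlap — summed areas 630.46 mm² minus the doubly-counted overlap 169.41 mm² gives 461.05 mm² — area = 461.05 mm²; the cylinder at (7.5, 15) is absent (z outside [2, 13]); Combining (union): only the result so far is present, so the union is just that shape — area = 461.05 mm². At z = 17.4: the cylinder is not intersected at this z (z outside [0, 16.5]); the r=8 cylinder at (-1.5, 1) contributes a regular 24-gon of circumradius 8 (area = (24/2)·8.000²·sin(360°/24) = 198.77 mm²); the 13×21.5 cube at (3.5, -2.5) contributes its full rectangle (area 279.50 mm²); the r=8 cylinder at (3.5, -2) gives a regular 24-gon of circumradius 8 (constant along its height) (area = (24/2)·8.000²·sin(360°/24) = 198.77 mm²); Combining (union): the regions partially overlap — summed areas 677.05 mm² minus the doubly-counted overlap 162.66 mm² gives 514.39 mm² — area = 514.39 mm²; the cylinder at (7.5, 15) is absent (z outside [2, 13]); Taking the union: only that combined region is present, so the union is just that shape — area = 514.39 mm². Checking containment: at z = 17.4 the cross-section extends beyond the z = 15 cross-section by about 53.34 mm².

part overhangs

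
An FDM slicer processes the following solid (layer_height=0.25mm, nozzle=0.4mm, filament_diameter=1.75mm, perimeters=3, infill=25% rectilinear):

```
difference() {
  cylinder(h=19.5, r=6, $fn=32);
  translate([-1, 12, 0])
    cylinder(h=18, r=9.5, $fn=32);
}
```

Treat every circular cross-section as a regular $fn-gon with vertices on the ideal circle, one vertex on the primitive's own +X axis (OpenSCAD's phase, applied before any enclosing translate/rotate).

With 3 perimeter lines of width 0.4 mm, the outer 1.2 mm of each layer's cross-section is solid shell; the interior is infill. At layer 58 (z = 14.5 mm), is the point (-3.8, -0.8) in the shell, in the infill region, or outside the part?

At z = 14.5 mm: the cylinder: section is a regular 32-gon, circumradius r=6; the r=9.5 cylinder at (-1, 12) gives a regular 32-gon of circumradius 9.5 (constant along its height); Subtracting the remaining from the first: starting from the r=6 cylinder, the r=9.5 cylinder at (-1, 12) partially overlaps it — only the 21.76 mm² overlap (of its 281.71 mm²) is removed, clipping the outline — 1 connected region. Overall, the cross-section is a single solid region. The nearest boundary edge runs (-5.54, -2.30)→(-5.88, -1.17); distance from the point to it = 2.10 mm. The point is inside the cross-section and 2.10 mm from the nearest boundary — more than the 1.2 mm shell width (3 × 0.4), so it's in the infill interior.

infill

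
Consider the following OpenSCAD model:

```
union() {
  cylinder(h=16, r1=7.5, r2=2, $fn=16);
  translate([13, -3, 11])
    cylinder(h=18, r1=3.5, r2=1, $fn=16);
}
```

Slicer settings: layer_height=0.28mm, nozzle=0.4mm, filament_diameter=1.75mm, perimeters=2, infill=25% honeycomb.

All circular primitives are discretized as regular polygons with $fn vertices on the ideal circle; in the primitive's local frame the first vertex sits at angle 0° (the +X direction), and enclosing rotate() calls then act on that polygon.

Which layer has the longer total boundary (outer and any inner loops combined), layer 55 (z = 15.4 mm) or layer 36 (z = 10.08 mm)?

Layer 55 (z = 15.4): the cone contributes a regular 16-gon of circumradius 2.206 (interpolated between r1=7.5 and r2=2 at t=0.963) (perimeter = 2·16·2.206·sin(180°/16) = 13.77 mm); the cone at (13, -3) contributes a regular 16-gon of circumradius 2.889 (interpolated between r1=3.5 and r2=1 at t=0.244) (perimeter = 2·16·2.889·sin(180°/16) = 18.04 mm); Combining (union): the 2 present regions are separate (no shared area or edge), so areas and boundary lengths simply add and each stays a separate island — boundary = 31.81 mm. So its perimeter = 31.81 mm. Layer 36 (z = 10.08): the cone contributes a regular 16-gon of circumradius 4.035 (interpolated between r1=7.5 and r2=2 at t=0.630) (perimeter = 2·16·4.035·sin(180°/16) = 25.19 mm); the cone at (13, -3) is not intersected at this z (z outside [11, 29]); Taking the union: only the cone is present, so the union is just that shape — boundary = 25.19 mm. So its perimeter = 25.19 mm. Layer 55 is larger (31.81 vs 25.19 mm).

layer 55 (z = 15.4 mm)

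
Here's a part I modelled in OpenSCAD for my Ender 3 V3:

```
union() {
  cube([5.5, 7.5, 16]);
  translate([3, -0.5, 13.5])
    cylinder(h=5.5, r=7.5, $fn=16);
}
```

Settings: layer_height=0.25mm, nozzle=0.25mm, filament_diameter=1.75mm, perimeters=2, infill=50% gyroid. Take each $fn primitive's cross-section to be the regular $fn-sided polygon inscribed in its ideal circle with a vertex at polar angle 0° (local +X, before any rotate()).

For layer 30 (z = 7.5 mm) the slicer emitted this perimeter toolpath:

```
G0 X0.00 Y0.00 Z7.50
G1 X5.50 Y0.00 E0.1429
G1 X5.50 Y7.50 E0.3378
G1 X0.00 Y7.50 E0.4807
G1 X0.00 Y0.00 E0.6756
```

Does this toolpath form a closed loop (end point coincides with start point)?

yes

Start point (G0): (0.00, 0.00). End point (last G1): the path returns to the start — closed.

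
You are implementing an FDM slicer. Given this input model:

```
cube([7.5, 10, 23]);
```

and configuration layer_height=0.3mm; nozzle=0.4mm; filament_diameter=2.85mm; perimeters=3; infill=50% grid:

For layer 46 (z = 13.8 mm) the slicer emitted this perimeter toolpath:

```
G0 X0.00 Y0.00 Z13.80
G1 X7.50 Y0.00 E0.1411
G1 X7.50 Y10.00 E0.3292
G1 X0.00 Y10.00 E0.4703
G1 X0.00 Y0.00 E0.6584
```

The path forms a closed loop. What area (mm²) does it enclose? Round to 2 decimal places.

75.00 mm²

Apply the shoelace formula to the sequence of (X, Y) vertices; enclosed area = 75.00 mm².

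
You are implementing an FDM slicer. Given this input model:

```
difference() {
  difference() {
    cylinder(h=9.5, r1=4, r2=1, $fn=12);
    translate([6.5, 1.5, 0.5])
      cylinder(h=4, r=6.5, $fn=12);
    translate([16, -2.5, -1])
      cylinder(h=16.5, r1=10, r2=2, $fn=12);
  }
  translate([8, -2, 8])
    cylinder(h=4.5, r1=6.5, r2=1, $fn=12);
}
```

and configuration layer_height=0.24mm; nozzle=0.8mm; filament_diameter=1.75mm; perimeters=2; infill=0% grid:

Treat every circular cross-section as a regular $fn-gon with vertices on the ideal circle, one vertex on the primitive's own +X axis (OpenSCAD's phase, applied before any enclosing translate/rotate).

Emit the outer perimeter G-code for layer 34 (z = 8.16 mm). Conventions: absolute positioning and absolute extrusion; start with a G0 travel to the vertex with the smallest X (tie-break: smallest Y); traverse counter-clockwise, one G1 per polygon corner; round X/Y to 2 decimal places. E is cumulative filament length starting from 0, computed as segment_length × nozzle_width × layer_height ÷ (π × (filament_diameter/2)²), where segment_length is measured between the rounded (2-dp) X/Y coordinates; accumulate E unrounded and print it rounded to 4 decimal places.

G0 X-1.42 Y0.00 Z8.16
G1 X-1.23 Y-0.71 E0.0587
G1 X-0.71 Y-1.23 E0.1174
G1 X0.00 Y-1.42 E0.1760
G1 X0.71 Y-1.23 E0.2347
G1 X1.23 Y-0.71 E0.2934
G1 X1.42 Y0.00 E0.3521
G1 X1.23 Y0.71 E0.4108
G1 X0.71 Y1.23 E0.4695
G1 X0.00 Y1.42 E0.5281
G1 X-0.71 Y1.23 E0.5868
G1 X-1.23 Y0.71 E0.6455
G1 X-1.42 Y0.00 E0.7042

At z = 8.16 mm: the cone contributes a regular 12-gon of circumradius 1.423 (interpolated between r1=4 and r2=1 at t=0.859); the cylinder at (6.5, 1.5) is not intersected at this z (z outside [0.5, 4.5]); the cone at (16, -2.5) contributes a regular 12-gon of circumradius 5.559 (interpolated between r1=10 and r2=2 at t=0.555); Taking the first minus the rest: starting from the cone, the cone at (16, -2.5) misses the remaining region (no effect) — 1 connected region; the cone at (8, -2): at t=0.036 of its height the radius interpolates to r₁+(r₂−r₁)t = 6.304, giving a regular 12-gon of that circumradius; After the difference (first − rest): starting from the result so far, the cone at (8, -2) misses the remaining region (no effect) — 1 connected region. The outline is a single polygon with 12 vertices. Extrusion per mm of travel: 0.8 × 0.24 / (π × 0.875²) = 0.079824. Accumulating E over each segment gives final E = 0.7042.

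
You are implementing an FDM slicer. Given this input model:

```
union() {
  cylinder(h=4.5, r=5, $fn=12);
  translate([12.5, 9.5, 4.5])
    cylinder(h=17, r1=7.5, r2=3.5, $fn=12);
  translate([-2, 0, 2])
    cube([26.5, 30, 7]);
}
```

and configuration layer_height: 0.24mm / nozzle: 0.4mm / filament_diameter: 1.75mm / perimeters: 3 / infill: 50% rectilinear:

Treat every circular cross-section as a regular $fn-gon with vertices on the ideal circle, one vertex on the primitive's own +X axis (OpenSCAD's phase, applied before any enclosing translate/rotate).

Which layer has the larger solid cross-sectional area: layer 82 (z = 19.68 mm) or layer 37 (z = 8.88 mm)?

layer 37 (z = 8.88 mm)

Layer 82 (z = 19.68): the cylinder is not intersected at this z (z outside [0, 4.5]); the cone at (12.5, 9.5) (r1=7.5→r2=3.5) has section circumradius 3.928 here — a regular 12-gon (area = (12/2)·3.928²·sin(360°/12) = 46.29 mm²); the cube at (-2, 0) is absent (z outside [2, 9]); Combining (union): only the cone at (12.5, 9.5) is present, so the union is just that shape — area = 46.29 mm². So its area = 46.29 mm². Layer 37 (z = 8.88): the cylinder is not intersected at this z (z outside [0, 4.5]); the cone at (12.5, 9.5) contributes a regular 12-gon of circumradius 6.469 (interpolated between r1=7.5 and r2=3.5 at t=0.258) (area = (12/2)·6.469²·sin(360°/12) = 125.56 mm²); the cube at (-2, 0) is present — its section is the full 26.5×30 rectangle (area 795.00 mm²); Merging all regions: the cone at (12.5, 9.5) lies entirely inside the 26.5×30 cube at (-2, 0), so the union is just the 26.5×30 cube at (-2, 0) — area = 795.00 mm². So its area = 795.00 mm². Layer 37 is larger (795.00 vs 46.29 mm²).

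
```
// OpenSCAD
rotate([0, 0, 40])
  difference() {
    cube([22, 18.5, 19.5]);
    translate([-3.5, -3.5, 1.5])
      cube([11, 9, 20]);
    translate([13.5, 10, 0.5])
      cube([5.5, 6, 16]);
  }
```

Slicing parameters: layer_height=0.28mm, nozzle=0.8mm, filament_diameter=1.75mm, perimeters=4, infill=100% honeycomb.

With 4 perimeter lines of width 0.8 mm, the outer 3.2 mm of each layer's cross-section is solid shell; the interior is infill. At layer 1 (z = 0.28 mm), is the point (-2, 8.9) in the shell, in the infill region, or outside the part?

At z = 0.28 mm: the 22×18.5 cube contributes its full rectangle; the cube at (-3.5, -3.5) is absent (z outside [1.5, 21.5]); the cube at (13.5, 10) is absent (z outside [0.5, 16.5]); After the difference (first − rest): none of the subtracted shapes is present at this height, so the 22×18.5 cube is unchanged — 1 connected region; (whole slice rotated 40° about Z — lengths, areas and connectivity unchanged). Overall, the cross-section is a single solid region. Undo the 40° rotation: the query point maps to (4.189, 8.103) in the un-rotated model frame. The nearest boundary edge runs (0.00, 18.50)→(0.00, 0.00); distance from the point to it = 4.19 mm. The point is inside the cross-section and 4.19 mm from the nearest boundary — more than the 3.2 mm shell width (4 × 0.8), so it's in the infill interior.

infill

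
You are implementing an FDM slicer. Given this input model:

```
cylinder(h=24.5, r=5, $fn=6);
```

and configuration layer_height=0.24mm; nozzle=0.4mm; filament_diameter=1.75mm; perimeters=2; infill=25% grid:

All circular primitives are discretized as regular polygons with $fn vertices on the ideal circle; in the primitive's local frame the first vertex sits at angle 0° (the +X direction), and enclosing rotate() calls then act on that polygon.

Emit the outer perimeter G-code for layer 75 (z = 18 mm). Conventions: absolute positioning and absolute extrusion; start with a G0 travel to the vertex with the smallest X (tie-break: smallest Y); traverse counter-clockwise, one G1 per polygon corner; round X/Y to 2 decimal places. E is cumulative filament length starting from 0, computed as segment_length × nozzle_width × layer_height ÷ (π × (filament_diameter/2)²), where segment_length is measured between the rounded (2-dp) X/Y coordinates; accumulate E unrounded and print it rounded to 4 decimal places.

G0 X-5.00 Y0.00 Z18.00
G1 X-2.50 Y-4.33 E0.1996
G1 X2.50 Y-4.33 E0.3991
G1 X5.00 Y0.00 E0.5987
G1 X2.50 Y4.33 E0.7982
G1 X-2.50 Y4.33 E0.9978
G1 X-5.00 Y0.00 E1.1973

At z = 18 mm: the cylinder: section is a regular 6-gon, circumradius r=5. The outline is a single polygon with 6 vertices. Extrusion per mm of travel: 0.4 × 0.24 / (π × 0.875²) = 0.039912. Accumulating E over each segment gives final E = 1.1973.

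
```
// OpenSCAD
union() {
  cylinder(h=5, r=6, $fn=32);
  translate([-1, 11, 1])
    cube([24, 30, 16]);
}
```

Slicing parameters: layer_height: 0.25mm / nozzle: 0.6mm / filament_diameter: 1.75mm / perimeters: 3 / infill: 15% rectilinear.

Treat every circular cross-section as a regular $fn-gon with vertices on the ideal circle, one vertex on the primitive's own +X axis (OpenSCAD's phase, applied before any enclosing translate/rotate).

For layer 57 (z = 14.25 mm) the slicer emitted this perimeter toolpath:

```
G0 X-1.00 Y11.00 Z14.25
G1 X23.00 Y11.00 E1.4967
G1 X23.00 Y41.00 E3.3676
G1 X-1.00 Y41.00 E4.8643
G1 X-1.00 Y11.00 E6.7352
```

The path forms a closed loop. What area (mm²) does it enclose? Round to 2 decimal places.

720.00 mm²

Apply the shoelace formula to the sequence of (X, Y) vertices; enclosed area = 720.00 mm².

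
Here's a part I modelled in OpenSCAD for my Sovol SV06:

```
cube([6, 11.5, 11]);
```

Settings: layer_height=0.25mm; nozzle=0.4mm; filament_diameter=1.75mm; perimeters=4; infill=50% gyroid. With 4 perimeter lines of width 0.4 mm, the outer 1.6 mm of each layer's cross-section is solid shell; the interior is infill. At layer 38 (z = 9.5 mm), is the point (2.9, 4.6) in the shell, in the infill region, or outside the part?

infill

At z = 9.5 mm: the 6×11.5 cube contributes its full rectangle. Overall, the cross-section is a single solid region. The nearest boundary edge runs (0.00, 11.50)→(0.00, 0.00); distance from the point to it = 2.90 mm. The point is inside the cross-section and 2.90 mm from the nearest boundary — more than the 1.6 mm shell width (4 × 0.4), so it's in the infill interior.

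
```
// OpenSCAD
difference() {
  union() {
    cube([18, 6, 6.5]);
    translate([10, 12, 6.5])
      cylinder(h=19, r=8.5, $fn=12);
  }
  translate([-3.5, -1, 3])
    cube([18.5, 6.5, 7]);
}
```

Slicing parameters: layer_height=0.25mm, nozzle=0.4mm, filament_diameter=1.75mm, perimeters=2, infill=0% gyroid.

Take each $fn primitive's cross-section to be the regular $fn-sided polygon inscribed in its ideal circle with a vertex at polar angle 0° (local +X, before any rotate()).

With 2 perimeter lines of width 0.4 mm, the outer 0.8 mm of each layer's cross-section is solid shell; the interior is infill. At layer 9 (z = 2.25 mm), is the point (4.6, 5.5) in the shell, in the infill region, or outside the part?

At z = 2.25 mm: the 18×6 cube contributes its full rectangle; the cylinder at (10, 12) does not reach this height (z outside [6.5, 25.5]); Taking the union: only the 18×6 cube is present, so the union is just that shape — 1 connected region; the cube at (-3.5, -1) does not reach this height (z outside [3, 10]); Subtracting the remaining from the first: none of the subtracted shapes is present at this height, so the result so far is unchanged — 1 connected region. Overall, the cross-section is a single solid region. The nearest boundary edge runs (18.00, 6.00)→(0.00, 6.00); distance from the point to it = 0.50 mm. The point is inside the cross-section, 0.50 mm from the nearest boundary — within the 0.8 mm shell band (2 × 0.4).

shell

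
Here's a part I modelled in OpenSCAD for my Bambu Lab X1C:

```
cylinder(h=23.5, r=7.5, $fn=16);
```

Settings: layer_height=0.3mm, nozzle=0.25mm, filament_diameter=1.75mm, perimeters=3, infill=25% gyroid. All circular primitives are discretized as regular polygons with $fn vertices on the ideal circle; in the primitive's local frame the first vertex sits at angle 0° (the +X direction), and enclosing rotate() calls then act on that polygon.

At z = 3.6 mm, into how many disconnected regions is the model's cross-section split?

1

At z = 3.6 mm: the r=7.5 cylinder gives a regular 16-gon of circumradius 7.5 (constant along its height). The result has 1 disconnected region.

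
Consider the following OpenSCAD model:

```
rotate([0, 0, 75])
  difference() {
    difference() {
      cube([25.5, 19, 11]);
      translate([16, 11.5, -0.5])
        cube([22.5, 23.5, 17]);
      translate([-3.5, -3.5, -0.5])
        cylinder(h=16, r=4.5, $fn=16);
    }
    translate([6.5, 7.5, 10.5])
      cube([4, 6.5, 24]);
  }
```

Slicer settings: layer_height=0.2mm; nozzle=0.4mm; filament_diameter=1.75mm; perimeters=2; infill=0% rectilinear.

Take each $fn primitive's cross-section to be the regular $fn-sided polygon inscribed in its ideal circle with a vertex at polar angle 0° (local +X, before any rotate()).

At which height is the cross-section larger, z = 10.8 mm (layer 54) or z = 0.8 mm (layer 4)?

layer 4 (z = 0.8 mm)

Layer 54 (z = 10.8): the cube is present — its section is the full 25.5×19 rectangle (area 484.50 mm²); the cube at (16, 11.5) (footprint 22.5×23.5) is included at this height (area 528.75 mm²); the r=4.5 cylinder at (-3.5, -3.5) contributes a regular 16-gon of circumradius 4.5 (area = (16/2)·4.500²·sin(360°/16) = 61.99 mm²); After the difference (first − rest): starting from the 25.5×19 cube (484.50 mm²), the 22.5×23.5 cube at (16, 11.5) partially overlaps it — only the 71.25 mm² overlap (of its 528.75 mm²) is removed, clipping the outline; the r=4.5 cylinder at (-3.5, -3.5) misses the remaining region (no effect) — area = 413.25 mm²; the 4×6.5 cube at (6.5, 7.5) contributes its full rectangle (area 26.00 mm²); Taking the first minus the rest: starting from that combined region (413.25 mm²), the 4×6.5 cube at (6.5, 7.5) lies wholly inside it (removes its full 26.00 mm² and its 21.00 mm outline becomes a hole wall) — area = 387.25 mm²; (rotated 75° about Z; rotation is an isometry so areas/perimeters/island counts are preserved). So its area = 387.25 mm². Layer 4 (z = 0.8): the cube (footprint 25.5×19) is included at this height (area 484.50 mm²); the cube at (16, 11.5) (footprint 22.5×23.5) is included at this height (area 528.75 mm²); the cylinder at (-3.5, -3.5): section is a regular 16-gon, circumradius r=4.5 (area = (16/2)·4.500²·sin(360°/16) = 61.99 mm²); Taking the first minus the rest: starting from the 25.5×19 cube (484.50 mm²), the 22.5×23.5 cube at (16, 11.5) partially overlaps it — only the 71.25 mm² overlap (of its 528.75 mm²) is removed, clipping the outline; the r=4.5 cylinder at (-3.5, -3.5) misses the remaining region (no effect) — area = 413.25 mm²; the cube at (6.5, 7.5) is not intersected at this z (z outside [10.5, 34.5]); Subtracting the remaining from the first: none of the subtracted shapes is present at this height, so the result so far is unchanged — area = 413.25 mm²; (rotated 75° about Z; rotation is an isometry so areas/perimeters/island counts are preserved). So its area = 413.25 mm². Layer 4 is larger (413.25 vs 387.25 mm²).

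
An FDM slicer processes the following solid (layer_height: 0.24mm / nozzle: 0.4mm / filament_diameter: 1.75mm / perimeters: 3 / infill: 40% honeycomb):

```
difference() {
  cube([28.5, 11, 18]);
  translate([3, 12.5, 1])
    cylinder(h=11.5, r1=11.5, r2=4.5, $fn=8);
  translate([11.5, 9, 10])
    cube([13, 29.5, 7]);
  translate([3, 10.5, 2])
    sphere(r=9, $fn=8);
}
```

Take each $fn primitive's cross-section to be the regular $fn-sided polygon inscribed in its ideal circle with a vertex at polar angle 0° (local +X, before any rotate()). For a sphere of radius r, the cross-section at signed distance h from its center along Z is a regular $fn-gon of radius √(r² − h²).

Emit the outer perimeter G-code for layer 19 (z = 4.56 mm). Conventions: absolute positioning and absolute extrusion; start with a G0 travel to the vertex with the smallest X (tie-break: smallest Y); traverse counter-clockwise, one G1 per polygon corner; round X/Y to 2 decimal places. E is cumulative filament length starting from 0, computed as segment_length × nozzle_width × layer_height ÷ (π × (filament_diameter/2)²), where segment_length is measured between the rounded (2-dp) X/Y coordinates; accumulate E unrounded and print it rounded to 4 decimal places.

At z = 4.56 mm: the cube is present — its section is the full 28.5×11 rectangle; the cone at (3, 12.5): at t=0.310 of its height the radius interpolates to r₁+(r₂−r₁)t = 9.333, giving a regular 8-gon of that circumradius; the cube at (11.5, 9) is absent (z outside [10, 17]); the r=9 sphere at (3, 10.5) slices to a regular 8-gon of circumradius 8.628 (√(r²−h²) with h=2.56 from center); Subtracting the remaining from the first: starting from the 28.5×11 cube, the cone at (3, 12.5) partially overlaps it — only the 69.69 mm² overlap (of its 246.37 mm²) is removed, clipping the outline; the r=9 sphere at (3, 10.5) partially overlaps it — only the 12.78 mm² overlap (of its 210.57 mm²) is removed, clipping the outline — 1 connected region. The outline is a single polygon with 9 vertices. Extrusion per mm of travel: 0.4 × 0.24 / (π × 0.875²) = 0.039912. Accumulating E over each segment gives final E = 3.0490.

G0 X0.00 Y0.00 Z4.56
G1 X28.50 Y0.00 E1.1375
G1 X28.50 Y11.00 E1.5765
G1 X11.71 Y11.00 E2.2467
G1 X11.57 Y10.65 E2.2617
G1 X11.63 Y10.50 E2.2681
G1 X9.10 Y4.40 E2.5317
G1 X3.00 Y1.87 E2.7953
G1 X0.00 Y3.11 E2.9249
G1 X0.00 Y0.00 E3.0490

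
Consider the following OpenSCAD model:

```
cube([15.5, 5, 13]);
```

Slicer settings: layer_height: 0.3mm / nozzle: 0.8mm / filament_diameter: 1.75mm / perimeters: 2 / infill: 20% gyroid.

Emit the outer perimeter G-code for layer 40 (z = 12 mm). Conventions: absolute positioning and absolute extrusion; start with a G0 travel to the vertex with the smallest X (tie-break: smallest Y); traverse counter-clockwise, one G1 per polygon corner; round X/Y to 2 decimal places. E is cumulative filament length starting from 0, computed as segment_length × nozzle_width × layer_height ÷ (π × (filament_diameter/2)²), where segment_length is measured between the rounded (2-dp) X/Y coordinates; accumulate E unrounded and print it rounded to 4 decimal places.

G0 X0.00 Y0.00 Z12.00
G1 X15.50 Y0.00 E1.5466
G1 X15.50 Y5.00 E2.0455
G1 X0.00 Y5.00 E3.5921
G1 X0.00 Y0.00 E4.0910

At z = 12 mm: the cube is present — its section is the full 15.5×5 rectangle. The outline is a single polygon with 4 vertices. Extrusion per mm of travel: 0.8 × 0.3 / (π × 0.875²) = 0.099780. Accumulating E over each segment gives final E = 4.0910.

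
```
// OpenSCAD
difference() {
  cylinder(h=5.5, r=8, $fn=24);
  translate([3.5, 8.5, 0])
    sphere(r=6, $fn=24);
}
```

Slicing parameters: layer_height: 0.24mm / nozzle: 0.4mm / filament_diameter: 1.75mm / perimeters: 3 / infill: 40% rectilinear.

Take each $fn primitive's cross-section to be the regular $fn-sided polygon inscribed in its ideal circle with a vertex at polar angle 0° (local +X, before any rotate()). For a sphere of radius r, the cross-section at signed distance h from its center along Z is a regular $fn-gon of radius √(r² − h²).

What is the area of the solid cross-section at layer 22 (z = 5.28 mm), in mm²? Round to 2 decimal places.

At z = 5.28 mm: the cylinder: section is a regular 24-gon, circumradius r=8 (area = (24/2)·8.000²·sin(360°/24) = 198.77 mm²); the r=6 sphere at (3.5, 8.5) slices to a regular 24-gon of circumradius 2.850 (√(r²−h²) with h=5.28 from center) (area = (24/2)·2.850²·sin(360°/24) = 25.22 mm²); Subtracting the remaining from the first: starting from the r=8 cylinder (198.77 mm²), the r=6 sphere at (3.5, 8.5) partially overlaps it — only the 5.19 mm² overlap (of its 25.22 mm²) is removed, clipping the outline — area = 193.58 mm². Overall, the cross-section is a single solid region. Net area = 193.58 mm².

193.58 mm²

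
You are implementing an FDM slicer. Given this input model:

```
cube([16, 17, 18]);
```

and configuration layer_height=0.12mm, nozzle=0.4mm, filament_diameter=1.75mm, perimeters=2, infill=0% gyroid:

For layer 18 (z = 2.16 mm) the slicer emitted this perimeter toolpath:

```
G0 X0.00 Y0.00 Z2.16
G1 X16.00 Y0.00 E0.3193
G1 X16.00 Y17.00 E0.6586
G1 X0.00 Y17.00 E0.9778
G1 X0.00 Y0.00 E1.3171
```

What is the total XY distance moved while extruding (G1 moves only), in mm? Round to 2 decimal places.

66.00 mm

Sum the Euclidean lengths of each G1 segment: total = 66.00 mm.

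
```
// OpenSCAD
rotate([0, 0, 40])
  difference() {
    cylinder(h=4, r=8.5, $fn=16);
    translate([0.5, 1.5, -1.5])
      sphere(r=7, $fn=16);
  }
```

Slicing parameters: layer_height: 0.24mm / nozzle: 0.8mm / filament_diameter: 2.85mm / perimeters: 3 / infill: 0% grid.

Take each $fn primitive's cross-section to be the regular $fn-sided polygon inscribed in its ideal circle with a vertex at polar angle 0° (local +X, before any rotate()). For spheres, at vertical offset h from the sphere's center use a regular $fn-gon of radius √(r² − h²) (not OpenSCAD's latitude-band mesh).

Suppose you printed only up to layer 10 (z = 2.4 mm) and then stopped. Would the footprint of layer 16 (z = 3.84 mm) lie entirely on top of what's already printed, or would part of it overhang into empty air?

Compare the two slices. At z = 2.4: the cylinder: section is a regular 16-gon, circumradius r=8.5 (area = (16/2)·8.500²·sin(360°/16) = 221.19 mm²); the sphere at (0.5, 1.5): section is a regular 16-gon, circumradius = √(r²−h²) = √(7²−3.9²) = 5.813 (area = (16/2)·5.813²·sin(360°/16) = 103.45 mm²); Taking the first minus the rest: starting from the r=8.5 cylinder (221.19 mm²), the r=7 sphere at (0.5, 1.5) lies wholly inside it (removes its full 103.45 mm² and its 36.29 mm outline becomes a hole wall) — area = 117.74 mm²; (rotated 40° about Z; rotation is an isometry so areas/perimeters/island counts are preserved). At z = 3.84: the cylinder: section is a regular 16-gon, circumradius r=8.5 (area = (16/2)·8.500²·sin(360°/16) = 221.19 mm²); the sphere at (0.5, 1.5): section is a regular 16-gon, circumradius = √(r²−h²) = √(7²−5.34²) = 4.526 (area = (16/2)·4.526²·sin(360°/16) = 62.71 mm²); Subtracting the remaining from the first: starting from the r=8.5 cylinder (221.19 mm²), the r=7 sphere at (0.5, 1.5) lies wholly inside it (removes its full 62.71 mm² and its 28.26 mm outline becomes a hole wall) — area = 158.48 mm²; (rotated 40° about Z; rotation is an isometry so areas/perimeters/island counts are preserved). Checking containment: at z = 3.84 the cross-section extends beyond the z = 2.4 cross-section by about 40.73 mm².

part overhangs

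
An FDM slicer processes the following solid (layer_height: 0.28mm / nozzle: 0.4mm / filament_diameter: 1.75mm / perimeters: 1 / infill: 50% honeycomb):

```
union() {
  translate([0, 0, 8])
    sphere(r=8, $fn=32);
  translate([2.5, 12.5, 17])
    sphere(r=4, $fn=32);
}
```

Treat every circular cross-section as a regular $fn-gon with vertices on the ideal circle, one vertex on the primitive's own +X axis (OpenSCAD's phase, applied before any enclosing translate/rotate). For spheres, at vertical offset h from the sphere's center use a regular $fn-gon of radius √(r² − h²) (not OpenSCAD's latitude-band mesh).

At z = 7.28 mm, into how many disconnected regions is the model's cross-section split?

1

At z = 7.28 mm: the r=8 sphere slices to a regular 32-gon of circumradius 7.968 (√(r²−h²) with h=0.72 from center); the sphere at (2.5, 12.5) is not intersected at this z (|z−center|=9.720 > r=4); Taking the union: only the r=8 sphere is present, so the union is just that shape — 1 connected region. The result has 1 disconnected region.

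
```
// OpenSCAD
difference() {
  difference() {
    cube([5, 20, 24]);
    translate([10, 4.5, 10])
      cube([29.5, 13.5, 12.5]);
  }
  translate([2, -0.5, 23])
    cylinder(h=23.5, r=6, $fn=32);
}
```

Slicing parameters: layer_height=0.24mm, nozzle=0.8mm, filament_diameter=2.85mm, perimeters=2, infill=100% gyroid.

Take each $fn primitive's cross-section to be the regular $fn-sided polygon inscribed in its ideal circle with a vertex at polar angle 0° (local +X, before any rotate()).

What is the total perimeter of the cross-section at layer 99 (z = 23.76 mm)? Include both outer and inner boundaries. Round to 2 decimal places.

At z = 23.76 mm: the 5×20 cube contributes its full rectangle (perimeter 50.00 mm); the cube at (10, 4.5) is not intersected at this z (z outside [10, 22.5]); Subtracting the remaining from the first: none of the subtracted shapes is present at this height, so the 5×20 cube is unchanged — boundary = 50.00 mm; the r=6 cylinder at (2, -0.5) gives a regular 32-gon of circumradius 6 (constant along its height) (perimeter = 2·32·6.000·sin(180°/32) = 37.64 mm); After the difference (first − rest): starting from the result so far, the r=6 cylinder at (2, -0.5) partially overlaps it — only the 26.39 mm² overlap (of its 112.37 mm²) is removed, clipping the outline — boundary = 40.39 mm. Overall, the cross-section is a single solid region. Total boundary length (outer) = 40.39 mm.

40.39 mm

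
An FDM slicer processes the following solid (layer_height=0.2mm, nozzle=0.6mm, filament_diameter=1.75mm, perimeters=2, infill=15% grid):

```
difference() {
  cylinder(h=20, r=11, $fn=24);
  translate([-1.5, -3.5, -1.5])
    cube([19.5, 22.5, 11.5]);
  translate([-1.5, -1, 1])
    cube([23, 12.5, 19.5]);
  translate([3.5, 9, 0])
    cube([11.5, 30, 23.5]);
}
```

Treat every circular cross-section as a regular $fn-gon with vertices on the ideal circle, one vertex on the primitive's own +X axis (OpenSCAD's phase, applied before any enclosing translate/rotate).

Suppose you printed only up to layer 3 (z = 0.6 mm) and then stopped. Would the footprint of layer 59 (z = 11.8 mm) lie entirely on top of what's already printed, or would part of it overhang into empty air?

Compare the two slices. At z = 0.6: the cylinder: section is a regular 24-gon, circumradius r=11 (area = (24/2)·11.000²·sin(360°/24) = 375.81 mm²); the cube at (-1.5, -3.5) is present — its section is the full 19.5×22.5 rectangle (area 438.75 mm²); the cube at (-1.5, -1) is absent (z outside [1, 20.5]); the 11.5×30 cube at (3.5, 9) contributes its full rectangle (area 345.00 mm²); Subtracting the remaining from the first: starting from the r=11 cylinder (375.81 mm²), the 19.5×22.5 cube at (-1.5, -3.5) partially overlaps it — only the 153.19 mm² overlap (of its 438.75 mm²) is removed, clipping the outline; the 11.5×30 cube at (3.5, 9) misses the remaining region (no effect) — area = 222.62 mm². At z = 11.8: the r=11 cylinder contributes a regular 24-gon of circumradius 11 (area = (24/2)·11.000²·sin(360°/24) = 375.81 mm²); the cube at (-1.5, -3.5) is absent (z outside [-1.5, 10]); the cube at (-1.5, -1) (footprint 23×12.5) is included at this height (area 287.50 mm²); the 11.5×30 cube at (3.5, 9) contributes its full rectangle (area 345.00 mm²); After the difference (first − rest): starting from the r=11 cylinder (375.81 mm²), the 23×12.5 cube at (-1.5, -1) partially overlaps it — only the 122.74 mm² overlap (of its 287.50 mm²) is removed, clipping the outline; the 11.5×30 cube at (3.5, 9) misses the remaining region (no effect) — area = 253.07 mm². Checking containment: at z = 11.8 the cross-section extends beyond the z = 0.6 cross-section by about 30.45 mm².

part overhangs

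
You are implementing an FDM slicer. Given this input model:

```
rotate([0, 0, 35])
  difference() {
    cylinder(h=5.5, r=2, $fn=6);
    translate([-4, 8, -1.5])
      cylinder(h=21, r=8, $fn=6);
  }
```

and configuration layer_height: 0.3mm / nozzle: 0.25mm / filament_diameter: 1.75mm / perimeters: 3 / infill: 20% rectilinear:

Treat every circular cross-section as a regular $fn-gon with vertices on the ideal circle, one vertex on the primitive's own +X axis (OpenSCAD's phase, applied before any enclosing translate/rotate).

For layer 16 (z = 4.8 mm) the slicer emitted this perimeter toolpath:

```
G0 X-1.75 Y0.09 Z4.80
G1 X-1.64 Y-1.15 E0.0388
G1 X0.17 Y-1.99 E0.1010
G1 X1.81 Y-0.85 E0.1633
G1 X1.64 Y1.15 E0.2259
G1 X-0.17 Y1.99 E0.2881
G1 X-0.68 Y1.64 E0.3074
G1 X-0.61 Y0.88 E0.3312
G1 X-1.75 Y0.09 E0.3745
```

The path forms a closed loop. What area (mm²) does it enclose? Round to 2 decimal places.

Apply the shoelace formula to the sequence of (X, Y) vertices; enclosed area = 9.49 mm².

9.49 mm²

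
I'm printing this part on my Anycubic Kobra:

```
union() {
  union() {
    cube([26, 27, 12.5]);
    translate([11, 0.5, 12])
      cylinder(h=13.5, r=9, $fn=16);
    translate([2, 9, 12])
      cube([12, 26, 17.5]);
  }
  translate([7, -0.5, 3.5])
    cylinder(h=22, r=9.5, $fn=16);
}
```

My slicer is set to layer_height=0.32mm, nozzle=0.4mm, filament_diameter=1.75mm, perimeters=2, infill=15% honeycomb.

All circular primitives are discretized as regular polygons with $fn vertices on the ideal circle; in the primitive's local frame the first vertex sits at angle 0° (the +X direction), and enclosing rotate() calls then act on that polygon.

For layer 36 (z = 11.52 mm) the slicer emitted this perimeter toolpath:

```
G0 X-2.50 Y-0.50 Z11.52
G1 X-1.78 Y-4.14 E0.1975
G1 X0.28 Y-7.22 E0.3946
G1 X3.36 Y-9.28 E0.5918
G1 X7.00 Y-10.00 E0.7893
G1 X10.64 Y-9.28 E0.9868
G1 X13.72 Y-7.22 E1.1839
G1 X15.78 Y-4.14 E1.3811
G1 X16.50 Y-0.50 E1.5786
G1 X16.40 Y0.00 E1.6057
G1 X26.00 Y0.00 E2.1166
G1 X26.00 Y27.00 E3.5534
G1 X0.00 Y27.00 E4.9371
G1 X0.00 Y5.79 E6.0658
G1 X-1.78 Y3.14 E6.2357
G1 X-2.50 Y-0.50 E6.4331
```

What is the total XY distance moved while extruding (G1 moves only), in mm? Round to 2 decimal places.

Sum the Euclidean lengths of each G1 segment: total = 120.89 mm.

120.89 mm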